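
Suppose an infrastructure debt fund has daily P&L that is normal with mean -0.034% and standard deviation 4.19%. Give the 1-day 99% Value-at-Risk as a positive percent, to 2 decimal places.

At 99% one-sided, z = 2.326.
VaR = −μ + z·σ = −(-0.034%) + 2.326 × 4.19% = 9.780%.

9.78%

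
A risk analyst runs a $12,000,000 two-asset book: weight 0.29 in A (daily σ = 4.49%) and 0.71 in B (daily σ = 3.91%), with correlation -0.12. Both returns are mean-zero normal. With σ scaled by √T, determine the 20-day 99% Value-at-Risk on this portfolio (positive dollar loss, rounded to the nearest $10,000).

$3,650,000

σ_p = √(0.29²·4.49² + 0.71²·3.91² + 2·-0.12·0.29·0.71·4.49·3.91) = 2.921%.
σ_{20d} = 2.921% × √20 = 13.063%.
z(99%) = 2.326.
VaR = 2.326 × 13.063% = 30.385%; on $12,000,000 that is $3,646,200.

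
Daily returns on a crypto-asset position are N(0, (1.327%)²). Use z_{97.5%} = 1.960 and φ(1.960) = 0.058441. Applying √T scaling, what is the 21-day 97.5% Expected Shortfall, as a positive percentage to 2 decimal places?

σ_{21d} = 1.327% × √21 = 6.081%.
ES multiplier = φ(z)/(1−α) = 0.058441/0.025 = 2.338.
ES = 6.081% × 2.338 = 14.217%.

14.22%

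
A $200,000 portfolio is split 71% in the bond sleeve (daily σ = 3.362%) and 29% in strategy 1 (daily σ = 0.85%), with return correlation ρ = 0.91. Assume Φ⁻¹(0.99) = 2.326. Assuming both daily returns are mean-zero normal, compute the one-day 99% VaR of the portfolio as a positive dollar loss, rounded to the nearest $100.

σ_p² = 0.71²·3.362² + 0.29²·0.85² + 2·0.91·0.71·0.29·3.362·0.85 = 6.8295 (%²).
σ_p = √6.8295 = 2.613%.
VaR = 2.326 × 2.613% = 6.078%; on $200,000 that is $12,156.

$12,200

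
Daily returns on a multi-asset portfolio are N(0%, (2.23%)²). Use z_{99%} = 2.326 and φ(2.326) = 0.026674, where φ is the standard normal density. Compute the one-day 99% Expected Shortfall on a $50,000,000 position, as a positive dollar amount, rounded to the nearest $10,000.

$2,970,000

Tail multiplier: φ(z)/(1−α) = 0.026674 / 0.01 = 2.667.
ES = 2.23% × 2.667 = 5.947%.
On $50,000,000: 0.05947 × $50,000,000 = $2,973,500.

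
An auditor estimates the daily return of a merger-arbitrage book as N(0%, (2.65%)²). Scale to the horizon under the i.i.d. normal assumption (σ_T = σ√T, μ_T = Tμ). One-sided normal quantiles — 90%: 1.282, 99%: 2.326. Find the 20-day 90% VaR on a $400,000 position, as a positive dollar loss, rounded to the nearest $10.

$60,770

σ_{20d} = 2.65% × √20 = 11.851%.
VaR = 1.282 × 11.851% = 15.193%.
On $400,000: 0.15193 × $400,000 = $60,772.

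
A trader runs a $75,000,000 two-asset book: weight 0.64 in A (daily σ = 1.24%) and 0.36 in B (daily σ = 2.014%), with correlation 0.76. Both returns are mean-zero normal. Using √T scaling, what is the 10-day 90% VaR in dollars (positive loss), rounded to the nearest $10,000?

σ_p = √(0.64²·1.24² + 0.36²·2.014² + 2·0.76·0.64·0.36·1.24·2.014) = 1.425%.
σ_{10d} = 1.425% × √10 = 4.506%.
z(90%) = 1.282.
VaR = 1.282 × 4.506% = 5.777%; on $75,000,000 that is $4,332,750.

$4,330,000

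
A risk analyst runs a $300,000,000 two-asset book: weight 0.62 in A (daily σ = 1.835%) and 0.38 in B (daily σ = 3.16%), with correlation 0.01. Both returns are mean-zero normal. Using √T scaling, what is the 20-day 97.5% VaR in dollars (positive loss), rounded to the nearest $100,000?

σ_p = √(0.62²·1.835² + 0.38²·3.16² + 2·0.01·0.62·0.38·1.835·3.16) = 1.662%.
σ_{20d} = 1.662% × √20 = 7.433%.
z(97.5%) = 1.960.
VaR = 1.960 × 7.433% = 14.569%; on $300,000,000 that is $43,707,000.

$43,700,000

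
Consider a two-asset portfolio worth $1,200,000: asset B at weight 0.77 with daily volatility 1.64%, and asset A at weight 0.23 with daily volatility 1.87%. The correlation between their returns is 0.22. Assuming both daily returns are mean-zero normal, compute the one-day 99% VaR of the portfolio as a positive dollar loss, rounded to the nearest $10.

$39,660

σ_p² = 0.77²·1.64² + 0.23²·1.87² + 2·0.22·0.77·0.23·1.64·1.87 = 2.0186 (%²).
σ_p = √2.0186 = 1.421%.
At 99%, z = 2.326.
VaR = 2.326 × 1.421% = 3.305%; on $1,200,000 that is $39,660.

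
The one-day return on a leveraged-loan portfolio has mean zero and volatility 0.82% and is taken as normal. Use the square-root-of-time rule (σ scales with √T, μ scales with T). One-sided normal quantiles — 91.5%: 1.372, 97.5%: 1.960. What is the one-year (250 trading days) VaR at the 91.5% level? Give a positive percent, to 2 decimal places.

17.79%

σ_{250d} = 0.82% × √250 = 12.965%.
VaR = 1.372 × 12.965% = 17.788%.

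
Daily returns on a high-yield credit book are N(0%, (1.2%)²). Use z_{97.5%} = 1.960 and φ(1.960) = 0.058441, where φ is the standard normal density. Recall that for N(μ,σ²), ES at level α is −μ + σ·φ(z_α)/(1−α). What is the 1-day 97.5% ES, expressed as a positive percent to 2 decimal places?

2.81%

Tail multiplier: φ(z)/(1−α) = 0.058441 / 0.025 = 2.338.
ES = 1.2% × 2.338 = 2.806%.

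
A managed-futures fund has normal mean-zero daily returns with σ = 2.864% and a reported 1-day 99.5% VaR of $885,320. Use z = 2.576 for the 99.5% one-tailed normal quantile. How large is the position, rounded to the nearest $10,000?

$12,000,000

VaR as a fraction of value: z·σ = 2.576 × 2.864% = 7.37766%.
Position = $885,320 / 0.0737766 = $12,000,004.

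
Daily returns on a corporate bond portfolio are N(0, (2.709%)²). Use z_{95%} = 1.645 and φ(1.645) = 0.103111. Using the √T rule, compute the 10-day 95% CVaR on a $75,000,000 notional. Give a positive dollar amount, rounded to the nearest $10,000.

$13,250,000

σ_{10d} = 2.709% × √10 = 8.567%.
ES multiplier = φ(z)/(1−α) = 0.103111/0.05 = 2.062.
ES = 8.567% × 2.062 = 17.665%; on $75,000,000: $13,248,750.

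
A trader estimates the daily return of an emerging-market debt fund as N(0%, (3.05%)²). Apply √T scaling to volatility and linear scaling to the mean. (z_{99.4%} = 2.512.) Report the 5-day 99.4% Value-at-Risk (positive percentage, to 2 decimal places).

17.13%

σ_{5d} = 3.05% × √5 = 6.820%.
VaR = 2.512 × 6.820% = 17.132%.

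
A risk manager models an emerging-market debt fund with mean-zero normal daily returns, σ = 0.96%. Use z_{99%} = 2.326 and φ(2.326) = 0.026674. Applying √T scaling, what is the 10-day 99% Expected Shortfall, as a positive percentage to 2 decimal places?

σ_{10d} = 0.96% × √10 = 3.036%.
ES multiplier = φ(z)/(1−α) = 0.026674/0.01 = 2.667.
ES = 3.036% × 2.667 = 8.097%.

8.10%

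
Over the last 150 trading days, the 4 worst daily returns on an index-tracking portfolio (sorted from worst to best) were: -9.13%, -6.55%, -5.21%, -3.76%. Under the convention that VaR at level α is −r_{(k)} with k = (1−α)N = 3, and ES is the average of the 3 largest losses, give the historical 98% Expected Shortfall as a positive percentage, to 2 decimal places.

The 3 worst returns sum to -20.89%.
ES = −(-20.89%) / 3 = 6.9633…% ≈ 6.96%.

6.96%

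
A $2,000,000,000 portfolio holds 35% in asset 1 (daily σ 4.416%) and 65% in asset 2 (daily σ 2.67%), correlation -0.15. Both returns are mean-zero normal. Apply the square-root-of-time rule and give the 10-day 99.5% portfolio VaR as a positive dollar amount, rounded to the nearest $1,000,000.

$349,000,000

σ_p = √(0.35²·4.416² + 0.65²·2.67² + 2·-0.15·0.35·0.65·4.416·2.67) = 2.144%.
σ_{10d} = 2.144% × √10 = 6.780%.
z(99.5%) = 2.576.
VaR = 2.576 × 6.780% = 17.465%; on $2,000,000,000 that is $349,300,000.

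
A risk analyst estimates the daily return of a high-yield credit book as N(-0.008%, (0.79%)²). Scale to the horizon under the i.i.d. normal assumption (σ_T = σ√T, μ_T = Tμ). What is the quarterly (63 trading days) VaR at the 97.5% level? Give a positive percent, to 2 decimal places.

12.79%

At 97.5%, z = 1.960.
σ_{63d} = 0.79% × √63 = 6.270%; μ_{63d} = 63 × -0.008% = -0.504%.
VaR = −(-0.504%) + 1.960 × 6.270% = 12.793%.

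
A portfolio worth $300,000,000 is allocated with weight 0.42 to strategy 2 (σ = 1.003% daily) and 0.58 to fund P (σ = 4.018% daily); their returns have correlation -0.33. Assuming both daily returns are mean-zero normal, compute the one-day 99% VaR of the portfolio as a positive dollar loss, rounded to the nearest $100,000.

$15,500,000

σ_p² = 0.42²·1.003² + 0.58²·4.018² + 2·-0.33·0.42·0.58·1.003·4.018 = 4.9605 (%²).
σ_p = √4.9605 = 2.227%.
At 99%, z = 2.326.
VaR = 2.326 × 2.227% = 5.180%; on $300,000,000 that is $15,540,000.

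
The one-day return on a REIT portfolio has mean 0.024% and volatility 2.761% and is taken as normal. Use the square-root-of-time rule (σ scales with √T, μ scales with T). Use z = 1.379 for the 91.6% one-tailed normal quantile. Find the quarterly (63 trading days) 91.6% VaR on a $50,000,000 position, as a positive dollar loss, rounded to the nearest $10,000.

$14,350,000

σ_{63d} = 2.761% × √63 = 21.915%; μ_{63d} = 63 × 0.024% = 1.512%.
VaR = −(1.512%) + 1.379 × 21.915% = 28.709%.
On $50,000,000: 0.28709 × $50,000,000 = $14,354,500.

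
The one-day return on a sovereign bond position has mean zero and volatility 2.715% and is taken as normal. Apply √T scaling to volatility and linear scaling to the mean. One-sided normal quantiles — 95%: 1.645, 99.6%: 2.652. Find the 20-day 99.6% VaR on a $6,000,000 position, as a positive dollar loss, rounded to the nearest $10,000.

$1,930,000

σ_{20d} = 2.715% × √20 = 12.142%.
VaR = 2.652 × 12.142% = 32.201%.
On $6,000,000: 0.32201 × $6,000,000 = $1,932,060.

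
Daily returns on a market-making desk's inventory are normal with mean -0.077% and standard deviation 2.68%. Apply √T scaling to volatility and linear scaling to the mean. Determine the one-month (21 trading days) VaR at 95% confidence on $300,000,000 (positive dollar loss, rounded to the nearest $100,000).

At 95%, z = 1.645.
σ_{21d} = 2.68% × √21 = 12.281%; μ_{21d} = 21 × -0.077% = -1.617%.
VaR = −(-1.617%) + 1.645 × 12.281% = 21.819%.
On $300,000,000: 0.21819 × $300,000,000 = $65,457,000.

$65,500,000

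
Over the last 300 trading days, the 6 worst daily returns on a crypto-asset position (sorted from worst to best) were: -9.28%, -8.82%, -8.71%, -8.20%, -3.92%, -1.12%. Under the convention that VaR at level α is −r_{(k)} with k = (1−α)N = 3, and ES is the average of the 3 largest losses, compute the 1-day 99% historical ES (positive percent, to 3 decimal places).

The 3 worst returns sum to -26.81%.
ES = −(-26.81%) / 3 = 8.9366…% ≈ 8.937%.

8.937%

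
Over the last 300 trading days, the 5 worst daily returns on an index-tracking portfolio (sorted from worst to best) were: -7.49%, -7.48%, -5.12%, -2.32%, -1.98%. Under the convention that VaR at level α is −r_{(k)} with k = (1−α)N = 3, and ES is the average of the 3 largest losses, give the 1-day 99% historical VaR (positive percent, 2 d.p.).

k = 3; the 3rd lowest return is -5.12%, so VaR = 5.12%.

5.12%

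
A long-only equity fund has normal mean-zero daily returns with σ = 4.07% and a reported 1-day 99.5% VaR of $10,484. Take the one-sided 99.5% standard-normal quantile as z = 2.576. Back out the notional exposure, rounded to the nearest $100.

$100,000

VaR as a fraction of value: z·σ = 2.576 × 4.07% = 10.4843%.
Position = $10,484 / 0.104843 = $99,997.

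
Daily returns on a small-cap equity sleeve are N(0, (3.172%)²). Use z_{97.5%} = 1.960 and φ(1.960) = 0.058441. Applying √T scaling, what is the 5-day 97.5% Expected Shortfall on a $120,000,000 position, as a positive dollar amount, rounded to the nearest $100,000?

$19,900,000

σ_{5d} = 3.172% × √5 = 7.093%.
ES multiplier = φ(z)/(1−α) = 0.058441/0.025 = 2.338.
ES = 7.093% × 2.338 = 16.583%; on $120,000,000: $19,899,600.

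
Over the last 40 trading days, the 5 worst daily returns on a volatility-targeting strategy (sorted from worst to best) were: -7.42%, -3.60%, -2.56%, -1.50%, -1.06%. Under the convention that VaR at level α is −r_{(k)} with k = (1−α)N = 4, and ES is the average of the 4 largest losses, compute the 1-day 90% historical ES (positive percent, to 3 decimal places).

3.770%

The 4 worst returns sum to -15.08%.
ES = −(-15.08%) / 4 = 3.77% ≈ 3.770%.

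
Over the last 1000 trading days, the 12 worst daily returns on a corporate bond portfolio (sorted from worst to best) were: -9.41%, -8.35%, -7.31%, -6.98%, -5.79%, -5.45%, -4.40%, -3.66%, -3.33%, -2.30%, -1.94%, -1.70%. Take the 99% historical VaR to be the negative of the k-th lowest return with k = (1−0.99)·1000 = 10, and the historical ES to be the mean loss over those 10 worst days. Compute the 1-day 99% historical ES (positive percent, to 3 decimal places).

The 10 worst returns sum to -56.98%.
ES = −(-56.98%) / 10 = 5.698%.

5.698%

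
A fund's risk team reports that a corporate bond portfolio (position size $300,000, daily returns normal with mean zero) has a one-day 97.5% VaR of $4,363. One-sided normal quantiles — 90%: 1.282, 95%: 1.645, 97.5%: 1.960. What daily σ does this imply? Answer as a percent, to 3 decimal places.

VaR as a fraction: $4,363 / $300,000 = 1.454%.
σ = VaR / z = 1.454% / 1.960 = 0.742%.

0.742%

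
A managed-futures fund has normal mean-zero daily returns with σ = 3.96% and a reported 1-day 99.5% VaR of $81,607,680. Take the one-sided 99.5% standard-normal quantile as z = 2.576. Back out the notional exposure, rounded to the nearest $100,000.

VaR as a fraction of value: z·σ = 2.576 × 3.96% = 10.201%.
Position = $81,607,680 / 0.10201 = $800,000,000.

$800,000,000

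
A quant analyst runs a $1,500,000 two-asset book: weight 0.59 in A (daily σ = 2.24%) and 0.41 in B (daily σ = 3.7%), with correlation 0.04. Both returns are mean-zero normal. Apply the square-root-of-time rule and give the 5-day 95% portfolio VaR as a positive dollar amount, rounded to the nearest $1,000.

σ_p = √(0.59²·2.24² + 0.41²·3.7² + 2·0.04·0.59·0.41·2.24·3.7) = 2.051%.
σ_{5d} = 2.051% × √5 = 4.586%.
z(95%) = 1.645.
VaR = 1.645 × 4.586% = 7.544%; on $1,500,000 that is $113,160.

$113,000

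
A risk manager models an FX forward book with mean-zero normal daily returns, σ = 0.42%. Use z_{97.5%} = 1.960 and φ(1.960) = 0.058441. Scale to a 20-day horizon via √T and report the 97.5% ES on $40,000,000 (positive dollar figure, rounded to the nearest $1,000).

$1,756,000

σ_{20d} = 0.42% × √20 = 1.878%.
ES multiplier = φ(z)/(1−α) = 0.058441/0.025 = 2.338.
ES = 1.878% × 2.338 = 4.391%; on $40,000,000: $1,756,400.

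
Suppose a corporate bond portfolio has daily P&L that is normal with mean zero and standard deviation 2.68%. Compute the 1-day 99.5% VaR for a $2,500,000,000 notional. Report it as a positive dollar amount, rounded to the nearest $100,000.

At 99.5% one-sided, z = 2.576.
VaR = z·σ = 2.576 × 2.68% = 6.904%.
On $2,500,000,000: 0.06904 × $2,500,000,000 = $172,600,000.

$172,600,000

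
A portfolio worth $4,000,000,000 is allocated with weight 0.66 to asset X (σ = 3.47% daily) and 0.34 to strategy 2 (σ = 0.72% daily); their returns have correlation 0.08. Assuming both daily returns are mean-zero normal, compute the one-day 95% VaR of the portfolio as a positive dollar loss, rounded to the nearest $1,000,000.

σ_p² = 0.66²·3.47² + 0.34²·0.72² + 2·0.08·0.66·0.34·3.47·0.72 = 5.3946 (%²).
σ_p = √5.3946 = 2.323%.
At 95%, z = 1.645.
VaR = 1.645 × 2.323% = 3.821%; on $4,000,000,000 that is $152,840,000.

$153,000,000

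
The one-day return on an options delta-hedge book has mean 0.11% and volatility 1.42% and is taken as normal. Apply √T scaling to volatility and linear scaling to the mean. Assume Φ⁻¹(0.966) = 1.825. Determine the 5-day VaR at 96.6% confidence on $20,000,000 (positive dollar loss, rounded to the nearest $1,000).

$1,049,000

σ_{5d} = 1.42% × √5 = 3.175%; μ_{5d} = 5 × 0.11% = 0.550%.
VaR = −(0.550%) + 1.825 × 3.175% = 5.244%.
On $20,000,000: 0.05244 × $20,000,000 = $1,048,800.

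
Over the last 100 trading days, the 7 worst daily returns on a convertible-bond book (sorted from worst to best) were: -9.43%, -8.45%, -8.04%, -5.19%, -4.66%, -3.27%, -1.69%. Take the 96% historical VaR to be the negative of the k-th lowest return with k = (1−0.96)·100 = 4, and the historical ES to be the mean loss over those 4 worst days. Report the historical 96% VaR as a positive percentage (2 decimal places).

k = 4; the 4th lowest return is -5.19%, so VaR = 5.19%.

5.19%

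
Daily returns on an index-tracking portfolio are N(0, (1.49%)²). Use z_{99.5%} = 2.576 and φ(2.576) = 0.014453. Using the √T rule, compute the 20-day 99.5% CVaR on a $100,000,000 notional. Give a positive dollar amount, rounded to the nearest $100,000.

σ_{20d} = 1.49% × √20 = 6.663%.
ES multiplier = φ(z)/(1−α) = 0.014453/0.005 = 2.891.
ES = 6.663% × 2.891 = 19.263%; on $100,000,000: $19,263,000.

$19,300,000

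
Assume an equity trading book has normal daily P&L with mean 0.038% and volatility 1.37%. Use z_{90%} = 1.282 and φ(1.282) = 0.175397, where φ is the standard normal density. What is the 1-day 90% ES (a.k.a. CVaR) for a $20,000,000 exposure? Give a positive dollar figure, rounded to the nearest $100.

$473,000

Tail multiplier: φ(z)/(1−α) = 0.175397 / 0.1 = 1.754.
ES = −(0.038%) + 1.37% × 1.754 = 2.365%.
On $20,000,000: 0.02365 × $20,000,000 = $473,000.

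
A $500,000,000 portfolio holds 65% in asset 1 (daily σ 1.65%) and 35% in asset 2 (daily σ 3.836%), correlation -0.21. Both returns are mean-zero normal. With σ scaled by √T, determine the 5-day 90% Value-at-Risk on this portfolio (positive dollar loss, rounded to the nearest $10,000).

$21,960,000

σ_p = √(0.65²·1.65² + 0.35²·3.836² + 2·-0.21·0.65·0.35·1.65·3.836) = 1.532%.
σ_{5d} = 1.532% × √5 = 3.426%.
z(90%) = 1.282.
VaR = 1.282 × 3.426% = 4.392%; on $500,000,000 that is $21,960,000.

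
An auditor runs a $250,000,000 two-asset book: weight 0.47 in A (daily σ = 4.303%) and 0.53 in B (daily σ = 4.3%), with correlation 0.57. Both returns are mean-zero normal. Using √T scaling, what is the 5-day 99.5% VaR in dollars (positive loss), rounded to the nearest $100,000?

$54,900,000

σ_p = √(0.47²·4.303² + 0.53²·4.3² + 2·0.57·0.47·0.53·4.303·4.3) = 3.813%.
σ_{5d} = 3.813% × √5 = 8.526%.
z(99.5%) = 2.576.
VaR = 2.576 × 8.526% = 21.963%; on $250,000,000 that is $54,907,500.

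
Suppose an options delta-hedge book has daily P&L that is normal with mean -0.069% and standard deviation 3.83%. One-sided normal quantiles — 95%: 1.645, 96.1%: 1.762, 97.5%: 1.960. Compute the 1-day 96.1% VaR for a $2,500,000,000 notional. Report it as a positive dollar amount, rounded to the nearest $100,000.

VaR = −μ + z·σ = −(-0.069%) + 1.762 × 3.83% = 6.817%.
On $2,500,000,000: 0.06817 × $2,500,000,000 = $170,425,000.

$170,400,000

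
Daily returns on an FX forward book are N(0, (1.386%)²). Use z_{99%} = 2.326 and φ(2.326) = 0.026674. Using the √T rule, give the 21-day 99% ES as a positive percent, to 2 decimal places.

16.94%

σ_{21d} = 1.386% × √21 = 6.351%.
ES multiplier = φ(z)/(1−α) = 0.026674/0.01 = 2.667.
ES = 6.351% × 2.667 = 16.938%.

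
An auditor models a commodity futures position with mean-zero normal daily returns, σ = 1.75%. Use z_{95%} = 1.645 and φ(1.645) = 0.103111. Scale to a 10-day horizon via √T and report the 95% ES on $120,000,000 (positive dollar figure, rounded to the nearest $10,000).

σ_{10d} = 1.75% × √10 = 5.534%.
ES multiplier = φ(z)/(1−α) = 0.103111/0.05 = 2.062.
ES = 5.534% × 2.062 = 11.411%; on $120,000,000: $13,693,200.

$13,690,000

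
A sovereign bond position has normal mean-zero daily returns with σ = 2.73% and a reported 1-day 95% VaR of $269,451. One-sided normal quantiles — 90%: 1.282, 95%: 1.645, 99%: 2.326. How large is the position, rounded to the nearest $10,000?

$6,000,000

VaR as a fraction of value: z·σ = 1.645 × 2.73% = 4.49085%.
Position = $269,451 / 0.0449085 = $6,000,000.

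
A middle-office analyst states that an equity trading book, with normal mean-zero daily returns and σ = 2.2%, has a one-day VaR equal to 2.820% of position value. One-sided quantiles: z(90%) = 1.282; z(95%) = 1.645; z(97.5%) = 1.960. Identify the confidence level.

Implied z = VaR/σ = 2.820 / 2.2 = 1.282.
This matches z(90%) = 1.282.

90%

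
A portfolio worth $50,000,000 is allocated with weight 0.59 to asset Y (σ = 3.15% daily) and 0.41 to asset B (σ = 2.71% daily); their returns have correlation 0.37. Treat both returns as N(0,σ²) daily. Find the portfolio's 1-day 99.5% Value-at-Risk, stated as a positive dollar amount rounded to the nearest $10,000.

$3,210,000

σ_p² = 0.59²·3.15² + 0.41²·2.71² + 2·0.37·0.59·0.41·3.15·2.71 = 6.2167 (%²).
σ_p = √6.2167 = 2.493%.
At 99.5%, z = 2.576.
VaR = 2.576 × 2.493% = 6.422%; on $50,000,000 that is $3,211,000.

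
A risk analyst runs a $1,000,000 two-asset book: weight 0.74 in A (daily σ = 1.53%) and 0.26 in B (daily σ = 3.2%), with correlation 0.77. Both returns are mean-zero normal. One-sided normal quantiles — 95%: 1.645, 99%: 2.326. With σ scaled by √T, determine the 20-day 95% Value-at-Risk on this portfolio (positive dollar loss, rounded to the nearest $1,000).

$136,000

σ_p = √(0.74²·1.53² + 0.26²·3.2² + 2·0.77·0.74·0.26·1.53·3.2) = 1.851%.
σ_{20d} = 1.851% × √20 = 8.278%.
VaR = 1.645 × 8.278% = 13.617%; on $1,000,000 that is $136,170.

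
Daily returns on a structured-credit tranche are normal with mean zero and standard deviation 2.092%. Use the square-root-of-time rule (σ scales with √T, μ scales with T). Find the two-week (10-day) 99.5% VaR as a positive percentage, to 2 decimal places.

17.04%

At 99.5%, z = 2.576.
σ_{10d} = 2.092% × √10 = 6.615%.
VaR = 2.576 × 6.615% = 17.040%.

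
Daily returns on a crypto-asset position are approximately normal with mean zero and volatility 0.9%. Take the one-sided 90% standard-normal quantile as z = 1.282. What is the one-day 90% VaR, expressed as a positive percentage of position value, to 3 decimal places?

1.154%

VaR = z·σ = 1.282 × 0.9% = 1.154%.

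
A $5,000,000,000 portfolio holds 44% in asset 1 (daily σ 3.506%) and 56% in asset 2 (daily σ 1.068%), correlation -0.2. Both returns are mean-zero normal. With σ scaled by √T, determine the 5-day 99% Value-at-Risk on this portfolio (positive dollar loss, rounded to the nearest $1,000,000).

σ_p = √(0.44²·3.506² + 0.56²·1.068² + 2·-0.2·0.44·0.56·3.506·1.068) = 1.539%.
σ_{5d} = 1.539% × √5 = 3.441%.
z(99%) = 2.326.
VaR = 2.326 × 3.441% = 8.004%; on $5,000,000,000 that is $400,200,000.

$400,000,000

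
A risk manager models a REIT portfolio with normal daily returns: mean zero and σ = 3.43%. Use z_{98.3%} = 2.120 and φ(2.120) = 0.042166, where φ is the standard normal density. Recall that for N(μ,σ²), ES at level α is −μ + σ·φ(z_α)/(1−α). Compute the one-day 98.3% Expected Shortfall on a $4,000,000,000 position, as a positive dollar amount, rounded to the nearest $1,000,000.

$340,000,000

Tail multiplier: φ(z)/(1−α) = 0.042166 / 0.017 = 2.480.
ES = 3.43% × 2.480 = 8.506%.
On $4,000,000,000: 0.08506 × $4,000,000,000 = $340,240,000.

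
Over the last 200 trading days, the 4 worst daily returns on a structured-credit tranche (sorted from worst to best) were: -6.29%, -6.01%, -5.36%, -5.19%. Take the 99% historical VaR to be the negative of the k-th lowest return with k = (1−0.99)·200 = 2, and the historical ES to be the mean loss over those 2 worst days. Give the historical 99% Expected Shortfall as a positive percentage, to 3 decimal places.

The 2 worst returns sum to -12.30%.
ES = −(-12.30%) / 2 = 6.15% ≈ 6.150%.

6.150%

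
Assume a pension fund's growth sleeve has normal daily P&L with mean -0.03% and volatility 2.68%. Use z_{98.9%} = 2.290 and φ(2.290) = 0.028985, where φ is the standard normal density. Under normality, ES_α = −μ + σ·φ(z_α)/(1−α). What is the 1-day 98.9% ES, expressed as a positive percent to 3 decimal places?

Tail multiplier: φ(z)/(1−α) = 0.028985 / 0.011 = 2.635.
ES = −(-0.03%) + 2.68% × 2.635 = 7.092%.

7.092%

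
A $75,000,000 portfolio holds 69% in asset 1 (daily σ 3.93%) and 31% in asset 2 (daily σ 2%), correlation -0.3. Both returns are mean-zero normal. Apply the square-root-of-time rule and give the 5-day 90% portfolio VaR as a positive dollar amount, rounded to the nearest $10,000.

σ_p = √(0.69²·3.93² + 0.31²·2² + 2·-0.3·0.69·0.31·3.93·2) = 2.594%.
σ_{5d} = 2.594% × √5 = 5.800%.
z(90%) = 1.282.
VaR = 1.282 × 5.800% = 7.436%; on $75,000,000 that is $5,577,000.

$5,580,000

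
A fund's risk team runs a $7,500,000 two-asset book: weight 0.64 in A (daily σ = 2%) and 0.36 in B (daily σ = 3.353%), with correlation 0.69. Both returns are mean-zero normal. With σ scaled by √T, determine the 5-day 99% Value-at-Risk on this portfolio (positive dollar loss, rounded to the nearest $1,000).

σ_p = √(0.64²·2² + 0.36²·3.353² + 2·0.69·0.64·0.36·2·3.353) = 2.286%.
σ_{5d} = 2.286% × √5 = 5.112%.
z(99%) = 2.326.
VaR = 2.326 × 5.112% = 11.891%; on $7,500,000 that is $891,825.

$892,000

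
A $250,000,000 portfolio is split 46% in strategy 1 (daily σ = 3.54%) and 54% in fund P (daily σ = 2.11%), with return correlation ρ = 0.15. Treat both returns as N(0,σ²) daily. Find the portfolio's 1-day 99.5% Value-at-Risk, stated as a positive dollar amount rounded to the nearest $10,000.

$13,670,000

σ_p² = 0.46²·3.54² + 0.54²·2.11² + 2·0.15·0.46·0.54·3.54·2.11 = 4.5065 (%²).
σ_p = √4.5065 = 2.123%.
At 99.5%, z = 2.576.
VaR = 2.576 × 2.123% = 5.469%; on $250,000,000 that is $13,672,500.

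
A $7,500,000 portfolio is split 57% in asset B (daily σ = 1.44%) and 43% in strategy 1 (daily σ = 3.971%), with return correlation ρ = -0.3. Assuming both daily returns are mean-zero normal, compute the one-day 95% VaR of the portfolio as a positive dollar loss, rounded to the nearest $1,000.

σ_p² = 0.57²·1.44² + 0.43²·3.971² + 2·-0.3·0.57·0.43·1.44·3.971 = 2.7484 (%²).
σ_p = √2.7484 = 1.658%.
At 95%, z = 1.645.
VaR = 1.645 × 1.658% = 2.727%; on $7,500,000 that is $204,525.

$205,000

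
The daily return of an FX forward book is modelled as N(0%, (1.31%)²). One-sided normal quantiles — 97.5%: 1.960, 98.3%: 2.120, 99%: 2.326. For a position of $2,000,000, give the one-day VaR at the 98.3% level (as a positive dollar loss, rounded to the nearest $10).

VaR = z·σ = 2.120 × 1.31% = 2.777%.
On $2,000,000: 0.02777 × $2,000,000 = $55,540.

$55,540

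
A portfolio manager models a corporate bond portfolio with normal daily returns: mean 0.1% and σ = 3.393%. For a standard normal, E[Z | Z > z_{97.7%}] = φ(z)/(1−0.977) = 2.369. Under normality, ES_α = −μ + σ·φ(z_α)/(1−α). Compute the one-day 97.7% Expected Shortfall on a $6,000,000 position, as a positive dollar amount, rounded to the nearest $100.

$476,300

ES = −(0.1%) + 3.393% × 2.369 = 7.938%.
On $6,000,000: 0.07938 × $6,000,000 = $476,280.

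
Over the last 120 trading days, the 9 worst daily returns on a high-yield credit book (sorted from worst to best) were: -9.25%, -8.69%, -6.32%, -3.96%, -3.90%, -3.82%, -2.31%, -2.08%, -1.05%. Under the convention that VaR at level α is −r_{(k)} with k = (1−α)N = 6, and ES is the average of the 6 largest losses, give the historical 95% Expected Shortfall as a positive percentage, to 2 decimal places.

5.99%

The 6 worst returns sum to -35.94%.
ES = −(-35.94%) / 6 = 5.99%.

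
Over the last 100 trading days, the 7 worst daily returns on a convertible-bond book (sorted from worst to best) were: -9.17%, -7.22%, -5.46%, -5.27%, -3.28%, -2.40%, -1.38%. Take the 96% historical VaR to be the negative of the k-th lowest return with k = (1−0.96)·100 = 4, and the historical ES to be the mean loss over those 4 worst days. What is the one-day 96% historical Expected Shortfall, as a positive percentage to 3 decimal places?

6.780%

The 4 worst returns sum to -27.12%.
ES = −(-27.12%) / 4 = 6.78% ≈ 6.780%.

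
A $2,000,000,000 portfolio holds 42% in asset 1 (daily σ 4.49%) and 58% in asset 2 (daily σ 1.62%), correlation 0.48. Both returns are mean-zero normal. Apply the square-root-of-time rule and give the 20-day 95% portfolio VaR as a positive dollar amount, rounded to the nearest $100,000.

$364,600,000

σ_p = √(0.42²·4.49² + 0.58²·1.62² + 2·0.48·0.42·0.58·4.49·1.62) = 2.478%.
σ_{20d} = 2.478% × √20 = 11.082%.
z(95%) = 1.645.
VaR = 1.645 × 11.082% = 18.230%; on $2,000,000,000 that is $364,600,000.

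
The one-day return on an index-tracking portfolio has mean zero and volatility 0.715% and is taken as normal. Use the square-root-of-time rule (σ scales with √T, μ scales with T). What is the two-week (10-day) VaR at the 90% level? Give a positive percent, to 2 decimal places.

At 90%, z = 1.282.
σ_{10d} = 0.715% × √10 = 2.261%.
VaR = 1.282 × 2.261% = 2.899%.

2.90%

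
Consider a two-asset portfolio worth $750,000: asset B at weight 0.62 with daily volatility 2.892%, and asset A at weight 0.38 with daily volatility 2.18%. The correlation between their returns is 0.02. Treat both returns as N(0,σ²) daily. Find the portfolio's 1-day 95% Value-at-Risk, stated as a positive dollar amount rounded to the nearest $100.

σ_p² = 0.62²·2.892² + 0.38²·2.18² + 2·0.02·0.62·0.38·2.892·2.18 = 3.9607 (%²).
σ_p = √3.9607 = 1.990%.
At 95%, z = 1.645.
VaR = 1.645 × 1.990% = 3.274%; on $750,000 that is $24,555.

$24,600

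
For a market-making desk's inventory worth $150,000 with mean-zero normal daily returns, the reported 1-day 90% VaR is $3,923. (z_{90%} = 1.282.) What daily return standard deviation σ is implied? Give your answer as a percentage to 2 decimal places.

VaR as a fraction: $3,923 / $150,000 = 2.615%.
σ = VaR / z = 2.615% / 1.282 = 2.040%.

2.04%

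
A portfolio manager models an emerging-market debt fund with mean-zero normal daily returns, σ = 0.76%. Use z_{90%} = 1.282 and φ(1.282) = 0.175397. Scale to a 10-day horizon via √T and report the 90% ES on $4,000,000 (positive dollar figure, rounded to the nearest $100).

σ_{10d} = 0.76% × √10 = 2.403%.
ES multiplier = φ(z)/(1−α) = 0.175397/0.1 = 1.754.
ES = 2.403% × 1.754 = 4.215%; on $4,000,000: $168,600.

$168,600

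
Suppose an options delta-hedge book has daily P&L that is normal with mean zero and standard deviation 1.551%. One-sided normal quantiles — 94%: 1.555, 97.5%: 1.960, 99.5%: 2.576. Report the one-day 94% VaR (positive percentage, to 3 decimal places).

VaR = z·σ = 1.555 × 1.551% = 2.412%.

2.412%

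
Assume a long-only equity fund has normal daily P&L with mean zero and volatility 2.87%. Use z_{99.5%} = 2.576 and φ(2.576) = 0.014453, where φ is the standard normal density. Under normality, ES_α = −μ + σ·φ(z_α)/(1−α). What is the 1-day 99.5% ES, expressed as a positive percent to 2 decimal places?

Tail multiplier: φ(z)/(1−α) = 0.014453 / 0.005 = 2.891.
ES = 2.87% × 2.891 = 8.297%.

8.30%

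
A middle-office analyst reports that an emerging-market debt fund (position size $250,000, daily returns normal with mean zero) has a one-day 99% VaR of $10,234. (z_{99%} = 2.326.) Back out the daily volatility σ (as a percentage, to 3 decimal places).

VaR as a fraction: $10,234 / $250,000 = 4.094%.
σ = VaR / z = 4.094% / 2.326 = 1.760%.

1.760%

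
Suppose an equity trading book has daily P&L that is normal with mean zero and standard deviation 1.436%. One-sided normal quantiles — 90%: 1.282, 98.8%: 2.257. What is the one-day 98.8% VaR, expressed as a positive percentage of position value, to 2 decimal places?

VaR = z·σ = 2.257 × 1.436% = 3.241%.

3.24%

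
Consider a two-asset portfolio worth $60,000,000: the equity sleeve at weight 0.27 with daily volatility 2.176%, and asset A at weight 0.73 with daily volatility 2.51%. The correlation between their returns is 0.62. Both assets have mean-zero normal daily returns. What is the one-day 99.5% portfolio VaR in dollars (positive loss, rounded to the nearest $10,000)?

$3,470,000

σ_p² = 0.27²·2.176² + 0.73²·2.51² + 2·0.62·0.27·0.73·2.176·2.51 = 5.0374 (%²).
σ_p = √5.0374 = 2.244%.
At 99.5%, z = 2.576.
VaR = 2.576 × 2.244% = 5.781%; on $60,000,000 that is $3,468,600.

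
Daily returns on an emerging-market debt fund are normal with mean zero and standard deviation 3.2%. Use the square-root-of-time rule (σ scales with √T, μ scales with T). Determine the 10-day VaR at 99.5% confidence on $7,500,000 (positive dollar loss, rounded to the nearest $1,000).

$1,955,000

At 99.5%, z = 2.576.
σ_{10d} = 3.2% × √10 = 10.119%.
VaR = 2.576 × 10.119% = 26.067%.
On $7,500,000: 0.26067 × $7,500,000 = $1,955,025.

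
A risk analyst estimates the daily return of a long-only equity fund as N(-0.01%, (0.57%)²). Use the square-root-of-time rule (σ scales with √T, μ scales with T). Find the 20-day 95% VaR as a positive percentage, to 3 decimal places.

At 95%, z = 1.645.
σ_{20d} = 0.57% × √20 = 2.549%; μ_{20d} = 20 × -0.01% = -0.200%.
VaR = −(-0.200%) + 1.645 × 2.549% = 4.393%.

4.393%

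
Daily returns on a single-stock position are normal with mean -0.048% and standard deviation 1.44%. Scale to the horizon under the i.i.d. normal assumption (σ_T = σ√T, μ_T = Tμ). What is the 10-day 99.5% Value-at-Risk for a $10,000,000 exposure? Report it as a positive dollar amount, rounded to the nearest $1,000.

$1,221,000

At 99.5%, z = 2.576.
σ_{10d} = 1.44% × √10 = 4.554%; μ_{10d} = 10 × -0.048% = -0.480%.
VaR = −(-0.480%) + 2.576 × 4.554% = 12.211%.
On $10,000,000: 0.12211 × $10,000,000 = $1,221,100.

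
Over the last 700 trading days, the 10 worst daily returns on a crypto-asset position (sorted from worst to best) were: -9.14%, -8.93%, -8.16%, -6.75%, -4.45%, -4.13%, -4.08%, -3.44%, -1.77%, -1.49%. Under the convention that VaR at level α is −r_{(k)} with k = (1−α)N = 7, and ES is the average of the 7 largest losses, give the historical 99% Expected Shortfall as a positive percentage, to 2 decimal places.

6.52%

The 7 worst returns sum to -45.64%.
ES = −(-45.64%) / 7 = 6.52%.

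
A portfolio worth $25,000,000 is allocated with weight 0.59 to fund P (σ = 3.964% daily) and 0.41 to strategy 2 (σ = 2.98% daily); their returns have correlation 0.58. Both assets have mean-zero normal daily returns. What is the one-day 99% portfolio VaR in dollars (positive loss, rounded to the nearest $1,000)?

$1,864,000

σ_p² = 0.59²·3.964² + 0.41²·2.98² + 2·0.58·0.59·0.41·3.964·2.98 = 10.2773 (%²).
σ_p = √10.2773 = 3.206%.
At 99%, z = 2.326.
VaR = 2.326 × 3.206% = 7.457%; on $25,000,000 that is $1,864,250.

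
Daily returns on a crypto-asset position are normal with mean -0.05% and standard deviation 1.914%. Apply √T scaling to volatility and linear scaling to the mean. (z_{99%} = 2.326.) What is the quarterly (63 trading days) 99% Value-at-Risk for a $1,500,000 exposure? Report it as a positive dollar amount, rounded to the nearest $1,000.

σ_{63d} = 1.914% × √63 = 15.192%; μ_{63d} = 63 × -0.05% = -3.150%.
VaR = −(-3.150%) + 2.326 × 15.192% = 38.487%.
On $1,500,000: 0.38487 × $1,500,000 = $577,305.

$577,000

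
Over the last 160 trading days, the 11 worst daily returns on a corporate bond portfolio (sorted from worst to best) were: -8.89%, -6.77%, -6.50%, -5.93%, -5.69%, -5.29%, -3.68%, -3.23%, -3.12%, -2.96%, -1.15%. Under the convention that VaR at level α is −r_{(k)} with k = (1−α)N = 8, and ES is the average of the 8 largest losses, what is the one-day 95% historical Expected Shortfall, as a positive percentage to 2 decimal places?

5.75%

The 8 worst returns sum to -45.98%.
ES = −(-45.98%) / 8 = 5.7475% ≈ 5.75%.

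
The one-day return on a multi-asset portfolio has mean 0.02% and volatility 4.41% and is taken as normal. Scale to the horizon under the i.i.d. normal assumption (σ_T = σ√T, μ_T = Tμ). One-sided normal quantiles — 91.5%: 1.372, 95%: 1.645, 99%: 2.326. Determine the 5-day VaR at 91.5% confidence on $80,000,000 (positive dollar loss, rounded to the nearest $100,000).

$10,700,000

σ_{5d} = 4.41% × √5 = 9.861%; μ_{5d} = 5 × 0.02% = 0.100%.
VaR = −(0.100%) + 1.372 × 9.861% = 13.429%.
On $80,000,000: 0.13429 × $80,000,000 = $10,743,200.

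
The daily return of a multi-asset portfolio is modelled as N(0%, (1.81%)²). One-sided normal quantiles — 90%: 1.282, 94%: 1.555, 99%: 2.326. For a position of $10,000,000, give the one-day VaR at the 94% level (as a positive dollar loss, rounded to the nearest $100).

$281,500

VaR = z·σ = 1.555 × 1.81% = 2.815%.
On $10,000,000: 0.02815 × $10,000,000 = $281,500.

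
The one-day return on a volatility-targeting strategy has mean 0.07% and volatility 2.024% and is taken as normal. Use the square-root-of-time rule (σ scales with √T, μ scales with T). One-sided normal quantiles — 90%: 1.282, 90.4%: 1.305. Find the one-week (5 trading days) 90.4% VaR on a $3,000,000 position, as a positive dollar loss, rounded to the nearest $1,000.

$167,000

σ_{5d} = 2.024% × √5 = 4.526%; μ_{5d} = 5 × 0.07% = 0.350%.
VaR = −(0.350%) + 1.305 × 4.526% = 5.556%.
On $3,000,000: 0.05556 × $3,000,000 = $166,680.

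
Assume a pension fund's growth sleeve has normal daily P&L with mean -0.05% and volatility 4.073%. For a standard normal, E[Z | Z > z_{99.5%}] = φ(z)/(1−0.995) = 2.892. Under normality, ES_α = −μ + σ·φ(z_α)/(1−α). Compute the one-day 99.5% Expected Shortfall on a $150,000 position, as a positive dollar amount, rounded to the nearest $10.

$17,740

ES = −(-0.05%) + 4.073% × 2.892 = 11.829%.
On $150,000: 0.11829 × $150,000 = $17,744.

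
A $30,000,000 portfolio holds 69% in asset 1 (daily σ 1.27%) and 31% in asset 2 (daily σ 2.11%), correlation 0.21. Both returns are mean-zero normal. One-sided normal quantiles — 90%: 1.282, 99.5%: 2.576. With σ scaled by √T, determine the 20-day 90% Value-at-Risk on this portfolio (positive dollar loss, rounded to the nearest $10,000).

$2,060,000

σ_p = √(0.69²·1.27² + 0.31²·2.11² + 2·0.21·0.69·0.31·1.27·2.11) = 1.199%.
σ_{20d} = 1.199% × √20 = 5.362%.
VaR = 1.282 × 5.362% = 6.874%; on $30,000,000 that is $2,062,200.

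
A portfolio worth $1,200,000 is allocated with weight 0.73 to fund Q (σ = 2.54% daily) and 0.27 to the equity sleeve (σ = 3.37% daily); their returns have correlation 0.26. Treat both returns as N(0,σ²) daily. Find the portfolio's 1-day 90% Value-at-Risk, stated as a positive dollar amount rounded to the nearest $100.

σ_p² = 0.73²·2.54² + 0.27²·3.37² + 2·0.26·0.73·0.27·2.54·3.37 = 5.1433 (%²).
σ_p = √5.1433 = 2.268%.
At 90%, z = 1.282.
VaR = 1.282 × 2.268% = 2.908%; on $1,200,000 that is $34,896.

$34,900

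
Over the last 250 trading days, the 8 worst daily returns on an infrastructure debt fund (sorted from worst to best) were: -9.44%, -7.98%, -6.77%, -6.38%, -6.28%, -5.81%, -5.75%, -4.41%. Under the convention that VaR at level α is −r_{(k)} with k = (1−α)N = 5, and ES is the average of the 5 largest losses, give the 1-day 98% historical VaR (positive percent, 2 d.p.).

k = 5; the 5th lowest return is -6.28%, so VaR = 6.28%.

6.28%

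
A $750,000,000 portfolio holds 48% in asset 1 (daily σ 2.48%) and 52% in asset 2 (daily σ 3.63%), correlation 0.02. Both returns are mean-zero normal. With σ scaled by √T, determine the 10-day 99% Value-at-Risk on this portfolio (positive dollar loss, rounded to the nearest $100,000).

σ_p = √(0.48²·2.48² + 0.52²·3.63² + 2·0.02·0.48·0.52·2.48·3.63) = 2.252%.
σ_{10d} = 2.252% × √10 = 7.121%.
z(99%) = 2.326.
VaR = 2.326 × 7.121% = 16.563%; on $750,000,000 that is $124,222,500.

$124,200,000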